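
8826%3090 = 2646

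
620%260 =100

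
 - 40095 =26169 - 66264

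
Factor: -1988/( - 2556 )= 3^( - 2)*7^1  =  7/9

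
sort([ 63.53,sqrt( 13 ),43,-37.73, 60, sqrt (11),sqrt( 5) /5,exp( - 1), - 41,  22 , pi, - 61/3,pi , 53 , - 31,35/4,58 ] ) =[ - 41, - 37.73 , - 31, - 61/3,exp( - 1) , sqrt(5) /5,pi,pi,sqrt(11 ),sqrt(13), 35/4,22,43,53, 58,60, 63.53 ]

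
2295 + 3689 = 5984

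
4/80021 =4/80021= 0.00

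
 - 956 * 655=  - 626180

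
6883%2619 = 1645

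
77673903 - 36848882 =40825021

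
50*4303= 215150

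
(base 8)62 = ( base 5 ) 200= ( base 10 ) 50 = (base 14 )38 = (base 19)2C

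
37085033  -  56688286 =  - 19603253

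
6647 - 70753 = -64106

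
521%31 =25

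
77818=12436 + 65382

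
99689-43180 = 56509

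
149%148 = 1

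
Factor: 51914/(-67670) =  - 5^(-1)*67^(  -  1)*257^1 = -257/335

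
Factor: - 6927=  - 3^1 * 2309^1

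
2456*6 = 14736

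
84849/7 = 84849/7 = 12121.29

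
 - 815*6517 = -5311355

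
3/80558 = 3/80558=0.00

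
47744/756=63 + 29/189 = 63.15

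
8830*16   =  141280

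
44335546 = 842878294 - 798542748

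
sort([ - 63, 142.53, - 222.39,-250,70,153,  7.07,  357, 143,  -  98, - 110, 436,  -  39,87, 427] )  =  [- 250, - 222.39, - 110, - 98, - 63 , - 39,7.07,70,87, 142.53,  143, 153,357,427, 436]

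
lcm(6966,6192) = 55728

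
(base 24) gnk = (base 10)9788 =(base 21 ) 1142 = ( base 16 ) 263c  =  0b10011000111100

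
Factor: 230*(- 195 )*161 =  - 7220850=- 2^1*3^1*5^2*7^1*13^1* 23^2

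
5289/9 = 587+2/3 = 587.67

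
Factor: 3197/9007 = 23^1*139^1 * 9007^ ( - 1)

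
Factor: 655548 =2^2*3^1*54629^1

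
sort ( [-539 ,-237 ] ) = [ - 539, - 237 ]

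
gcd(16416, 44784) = 144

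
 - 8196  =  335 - 8531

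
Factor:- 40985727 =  - 3^1*13661909^1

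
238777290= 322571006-83793716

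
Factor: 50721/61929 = 3^( - 1 )*7^( - 1 )*11^1*29^1*53^1*983^(  -  1 )  =  16907/20643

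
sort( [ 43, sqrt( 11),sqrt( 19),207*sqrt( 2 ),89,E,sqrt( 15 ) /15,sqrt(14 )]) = [ sqrt( 15)/15,  E,sqrt( 11), sqrt( 14), sqrt( 19), 43, 89, 207* sqrt( 2)]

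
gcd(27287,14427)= 1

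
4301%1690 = 921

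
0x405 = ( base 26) 1df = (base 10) 1029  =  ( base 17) 399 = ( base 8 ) 2005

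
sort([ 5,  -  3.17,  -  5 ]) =[ - 5, - 3.17,5 ] 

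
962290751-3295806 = 958994945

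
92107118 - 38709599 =53397519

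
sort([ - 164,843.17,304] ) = [ - 164,304,843.17 ]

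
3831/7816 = 3831/7816 = 0.49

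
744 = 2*372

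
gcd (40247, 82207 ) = 1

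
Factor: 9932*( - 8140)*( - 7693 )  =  621951970640 = 2^4*5^1*7^2 * 11^1*13^1 * 37^1*157^1*191^1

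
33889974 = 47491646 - 13601672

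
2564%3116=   2564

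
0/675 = 0 = 0.00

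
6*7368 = 44208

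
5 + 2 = 7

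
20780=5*4156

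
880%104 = 48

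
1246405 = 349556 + 896849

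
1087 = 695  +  392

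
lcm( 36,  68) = 612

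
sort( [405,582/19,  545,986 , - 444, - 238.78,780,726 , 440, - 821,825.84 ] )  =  [ - 821, - 444,-238.78,582/19 , 405,440,545, 726 , 780, 825.84,986 ] 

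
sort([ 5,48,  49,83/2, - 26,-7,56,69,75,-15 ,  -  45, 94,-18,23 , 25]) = [ - 45,- 26 ,-18 , - 15  , - 7,5 , 23 , 25, 83/2,48, 49,56,69,75,94] 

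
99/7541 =99/7541 = 0.01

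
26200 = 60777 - 34577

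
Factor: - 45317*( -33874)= 2^1*16937^1*45317^1= 1535068058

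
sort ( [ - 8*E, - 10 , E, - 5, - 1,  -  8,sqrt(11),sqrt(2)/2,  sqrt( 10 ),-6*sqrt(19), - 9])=[ - 6*sqrt(19 ),-8 *E,-10, - 9, - 8, - 5, - 1, sqrt ( 2)/2,E,sqrt ( 10),  sqrt(11) ] 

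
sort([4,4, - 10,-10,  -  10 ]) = [ - 10,-10,-10,4,4]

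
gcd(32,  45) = 1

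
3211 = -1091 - - 4302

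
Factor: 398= 2^1*199^1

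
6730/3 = 6730/3 = 2243.33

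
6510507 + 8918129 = 15428636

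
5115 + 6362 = 11477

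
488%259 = 229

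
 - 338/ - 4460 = 169/2230 = 0.08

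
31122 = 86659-55537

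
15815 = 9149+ 6666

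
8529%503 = 481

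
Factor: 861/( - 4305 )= - 1/5  =  - 5^( - 1 ) 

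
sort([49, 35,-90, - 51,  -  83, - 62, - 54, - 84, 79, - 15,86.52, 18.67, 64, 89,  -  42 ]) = [ - 90, - 84 , - 83,-62, - 54, - 51, - 42, - 15,18.67,35,49, 64,79, 86.52,89]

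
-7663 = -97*79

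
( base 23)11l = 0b1000111101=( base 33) hc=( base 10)573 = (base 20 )18D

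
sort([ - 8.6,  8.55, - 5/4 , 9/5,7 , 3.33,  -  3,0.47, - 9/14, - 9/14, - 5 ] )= [ - 8.6,  -  5,  -  3,- 5/4,-9/14, - 9/14,0.47, 9/5 , 3.33,7,8.55 ] 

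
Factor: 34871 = 34871^1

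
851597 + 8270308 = 9121905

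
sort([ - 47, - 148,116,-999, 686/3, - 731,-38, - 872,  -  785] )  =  [ -999,- 872, - 785 , - 731, - 148, - 47, - 38, 116, 686/3 ]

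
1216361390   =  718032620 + 498328770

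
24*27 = 648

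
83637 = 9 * 9293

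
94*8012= 753128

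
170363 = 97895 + 72468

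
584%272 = 40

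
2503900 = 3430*730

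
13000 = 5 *2600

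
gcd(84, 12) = 12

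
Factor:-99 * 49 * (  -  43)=208593= 3^2*  7^2*11^1*43^1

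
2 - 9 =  - 7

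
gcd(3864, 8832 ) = 552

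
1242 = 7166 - 5924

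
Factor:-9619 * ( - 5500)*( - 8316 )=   -  2^4*3^3*5^3 *7^1 * 11^2*9619^1 = -439953822000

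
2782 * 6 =16692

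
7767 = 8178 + - 411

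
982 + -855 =127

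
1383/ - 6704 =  - 1383/6704 = - 0.21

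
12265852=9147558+3118294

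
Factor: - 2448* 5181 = -12683088  =  -  2^4*3^3*11^1* 17^1*157^1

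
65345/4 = 65345/4  =  16336.25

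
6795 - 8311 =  - 1516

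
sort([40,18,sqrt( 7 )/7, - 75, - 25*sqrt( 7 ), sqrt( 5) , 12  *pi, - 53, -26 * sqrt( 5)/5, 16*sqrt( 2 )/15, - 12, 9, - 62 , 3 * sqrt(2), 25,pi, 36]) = [ - 75, - 25 * sqrt( 7 ),-62, - 53,-12 ,-26*sqrt ( 5 )/5,sqrt( 7 )/7, 16 * sqrt( 2)/15, sqrt( 5), pi, 3*sqrt ( 2) , 9 , 18,25, 36,  12 * pi,40]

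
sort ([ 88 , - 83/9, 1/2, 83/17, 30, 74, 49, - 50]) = [ - 50, -83/9,1/2, 83/17,30 , 49, 74,88]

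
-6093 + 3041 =- 3052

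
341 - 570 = - 229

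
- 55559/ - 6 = 9259 + 5/6 = 9259.83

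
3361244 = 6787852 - 3426608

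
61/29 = 2+ 3/29 = 2.10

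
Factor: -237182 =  - 2^1*11^1*10781^1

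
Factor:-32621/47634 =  - 2^( -1 )*3^( - 1 )*17^(-1)*467^(-1)*32621^1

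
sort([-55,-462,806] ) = [  -  462,-55, 806] 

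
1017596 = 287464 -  - 730132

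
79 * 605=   47795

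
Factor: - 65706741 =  - 3^3*229^1*10627^1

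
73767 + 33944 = 107711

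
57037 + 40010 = 97047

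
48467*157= 7609319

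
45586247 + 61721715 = 107307962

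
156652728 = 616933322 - 460280594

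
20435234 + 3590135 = 24025369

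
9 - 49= - 40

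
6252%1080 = 852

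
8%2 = 0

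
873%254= 111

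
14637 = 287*51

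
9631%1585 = 121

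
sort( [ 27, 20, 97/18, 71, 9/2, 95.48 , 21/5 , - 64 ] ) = [ - 64, 21/5,9/2, 97/18,20,27, 71,  95.48]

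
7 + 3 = 10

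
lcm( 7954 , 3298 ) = 135218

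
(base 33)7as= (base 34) 6UP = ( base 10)7981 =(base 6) 100541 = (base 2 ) 1111100101101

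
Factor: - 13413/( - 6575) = 51/25=3^1*5^(-2 ) * 17^1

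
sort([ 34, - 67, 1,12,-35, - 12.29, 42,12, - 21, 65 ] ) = [ - 67, - 35, - 21,-12.29, 1,12,  12,34, 42,  65 ] 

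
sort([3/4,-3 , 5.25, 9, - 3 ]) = [ - 3 , - 3, 3/4 , 5.25,9 ] 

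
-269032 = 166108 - 435140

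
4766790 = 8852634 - 4085844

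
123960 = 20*6198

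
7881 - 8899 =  - 1018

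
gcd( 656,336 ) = 16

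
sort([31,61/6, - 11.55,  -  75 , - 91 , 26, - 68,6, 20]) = [ - 91, - 75, - 68, - 11.55,6,61/6,20,26, 31]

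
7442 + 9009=16451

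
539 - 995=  - 456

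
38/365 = 38/365 = 0.10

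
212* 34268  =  7264816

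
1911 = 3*637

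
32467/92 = 32467/92 = 352.90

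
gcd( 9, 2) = 1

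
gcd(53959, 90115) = 1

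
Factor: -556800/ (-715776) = 2^(-2) * 5^2*  29^1 * 233^( - 1) = 725/932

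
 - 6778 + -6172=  - 12950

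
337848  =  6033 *56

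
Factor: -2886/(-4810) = 3/5=3^1*5^(-1)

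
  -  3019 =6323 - 9342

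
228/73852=57/18463  =  0.00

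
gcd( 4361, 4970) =7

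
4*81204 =324816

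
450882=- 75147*( - 6 )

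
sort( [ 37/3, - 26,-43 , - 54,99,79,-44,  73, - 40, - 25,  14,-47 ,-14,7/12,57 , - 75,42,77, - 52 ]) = [ - 75, - 54,-52 , - 47, - 44, - 43  ,-40,-26, - 25, - 14,7/12,37/3,14,  42, 57,73,77,79, 99]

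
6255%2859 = 537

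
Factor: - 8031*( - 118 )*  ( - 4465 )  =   - 2^1* 3^1*5^1*19^1*47^1 * 59^1*2677^1  =  - 4231292970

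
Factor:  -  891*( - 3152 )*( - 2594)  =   - 7285072608 = -2^5 * 3^4*11^1*197^1*1297^1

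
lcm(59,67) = 3953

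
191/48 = 3+47/48= 3.98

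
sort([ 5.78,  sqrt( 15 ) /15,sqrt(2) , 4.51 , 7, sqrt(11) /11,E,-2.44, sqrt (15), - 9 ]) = [ - 9, - 2.44,sqrt(15 )/15,  sqrt (11) /11, sqrt (2 ),E,sqrt( 15),4.51 , 5.78 , 7]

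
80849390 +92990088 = 173839478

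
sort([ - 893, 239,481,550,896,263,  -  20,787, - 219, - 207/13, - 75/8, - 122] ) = [ -893, - 219, - 122, - 20, - 207/13, - 75/8,239,263, 481,550,787,896]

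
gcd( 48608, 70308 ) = 868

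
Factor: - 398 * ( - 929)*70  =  25881940=   2^2*5^1*7^1*199^1*929^1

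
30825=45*685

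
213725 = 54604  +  159121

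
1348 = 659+689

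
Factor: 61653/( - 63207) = - 3^(  -  2 )  *  2341^ ( - 1) * 20551^1  =  -  20551/21069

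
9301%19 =10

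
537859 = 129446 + 408413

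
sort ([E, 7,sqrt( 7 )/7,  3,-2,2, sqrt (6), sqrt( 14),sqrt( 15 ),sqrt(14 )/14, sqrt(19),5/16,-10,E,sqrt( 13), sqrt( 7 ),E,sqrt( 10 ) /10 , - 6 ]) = [ - 10,-6, - 2,sqrt( 14 )/14,5/16,sqrt(10 ) /10,  sqrt(7)/7, 2,sqrt(6 ),sqrt(  7 ), E, E,E, 3, sqrt( 13),sqrt(  14 ), sqrt(15),sqrt ( 19 ),7]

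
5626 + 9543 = 15169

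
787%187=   39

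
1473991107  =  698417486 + 775573621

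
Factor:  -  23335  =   - 5^1*13^1*359^1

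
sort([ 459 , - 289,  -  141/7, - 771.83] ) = [- 771.83, - 289, - 141/7,459]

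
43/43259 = 43/43259  =  0.00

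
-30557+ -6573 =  - 37130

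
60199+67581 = 127780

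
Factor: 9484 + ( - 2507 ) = 6977 = 6977^1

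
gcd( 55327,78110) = 1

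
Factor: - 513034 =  - 2^1*256517^1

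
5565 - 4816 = 749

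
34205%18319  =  15886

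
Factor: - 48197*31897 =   -  1537339709 = -167^1 * 191^1 * 48197^1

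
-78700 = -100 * 787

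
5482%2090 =1302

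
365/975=73/195 = 0.37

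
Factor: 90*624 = 56160 = 2^5*3^3*5^1*13^1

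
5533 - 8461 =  - 2928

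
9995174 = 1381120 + 8614054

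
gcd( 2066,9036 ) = 2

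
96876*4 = 387504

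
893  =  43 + 850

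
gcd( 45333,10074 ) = 5037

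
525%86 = 9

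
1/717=1/717 =0.00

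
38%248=38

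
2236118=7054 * 317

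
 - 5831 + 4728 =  - 1103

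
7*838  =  5866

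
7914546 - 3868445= 4046101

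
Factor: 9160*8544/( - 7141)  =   - 2^8*3^1*5^1 * 37^(-1 )*89^1*193^( - 1)*229^1 = -  78263040/7141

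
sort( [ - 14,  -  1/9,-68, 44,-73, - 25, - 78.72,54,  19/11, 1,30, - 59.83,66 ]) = [-78.72,-73,  -  68, - 59.83,  -  25 , - 14, - 1/9 , 1, 19/11, 30, 44, 54,  66]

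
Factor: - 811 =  - 811^1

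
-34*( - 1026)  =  34884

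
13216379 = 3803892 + 9412487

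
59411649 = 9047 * 6567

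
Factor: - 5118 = -2^1*3^1 *853^1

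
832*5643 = 4694976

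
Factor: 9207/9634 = 2^( - 1)*3^3 * 11^1*31^1*4817^( - 1) 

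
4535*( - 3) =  - 13605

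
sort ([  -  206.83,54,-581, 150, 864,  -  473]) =[-581, - 473,-206.83,54, 150, 864 ] 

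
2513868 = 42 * 59854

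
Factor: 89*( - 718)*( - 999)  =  2^1 * 3^3*37^1 * 89^1*359^1 = 63838098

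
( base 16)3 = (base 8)3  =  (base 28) 3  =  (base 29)3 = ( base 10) 3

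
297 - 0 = 297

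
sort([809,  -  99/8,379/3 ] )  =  [ - 99/8,379/3 , 809]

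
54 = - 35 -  -89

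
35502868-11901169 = 23601699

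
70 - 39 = 31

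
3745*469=1756405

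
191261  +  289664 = 480925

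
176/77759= 16/7069 = 0.00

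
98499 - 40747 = 57752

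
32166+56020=88186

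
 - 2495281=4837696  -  7332977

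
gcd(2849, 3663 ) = 407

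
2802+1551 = 4353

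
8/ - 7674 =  - 4/3837=- 0.00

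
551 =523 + 28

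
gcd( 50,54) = 2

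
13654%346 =160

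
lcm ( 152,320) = 6080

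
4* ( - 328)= - 1312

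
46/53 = 46/53 = 0.87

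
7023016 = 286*24556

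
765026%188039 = 12870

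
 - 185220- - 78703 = - 106517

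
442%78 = 52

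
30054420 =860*34947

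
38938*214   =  8332732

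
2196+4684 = 6880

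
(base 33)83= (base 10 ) 267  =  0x10b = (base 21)CF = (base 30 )8R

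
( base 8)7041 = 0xe21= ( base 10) 3617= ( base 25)5JH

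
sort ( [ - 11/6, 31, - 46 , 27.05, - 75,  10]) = [ - 75, - 46, - 11/6,10, 27.05,31]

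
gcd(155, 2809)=1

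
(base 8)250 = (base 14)C0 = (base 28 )60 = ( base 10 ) 168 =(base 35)4S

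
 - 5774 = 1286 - 7060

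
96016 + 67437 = 163453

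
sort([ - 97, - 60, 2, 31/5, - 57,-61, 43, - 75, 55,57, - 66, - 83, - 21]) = [ - 97, - 83, - 75, - 66, - 61, - 60, - 57,-21, 2, 31/5, 43,55,57] 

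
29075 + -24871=4204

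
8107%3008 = 2091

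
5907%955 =177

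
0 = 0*3056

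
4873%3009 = 1864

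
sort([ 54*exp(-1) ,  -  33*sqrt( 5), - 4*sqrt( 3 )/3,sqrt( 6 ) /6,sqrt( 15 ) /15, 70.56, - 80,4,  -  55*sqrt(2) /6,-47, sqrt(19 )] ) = [-80,-33 *sqrt( 5),-47 , - 55*sqrt(2) /6, - 4*sqrt (3) /3,sqrt(15 ) /15,sqrt( 6) /6 , 4,sqrt(19),54*exp (  -  1),70.56]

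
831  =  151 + 680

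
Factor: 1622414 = 2^1*811207^1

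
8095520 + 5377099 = 13472619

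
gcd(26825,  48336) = 1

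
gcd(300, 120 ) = 60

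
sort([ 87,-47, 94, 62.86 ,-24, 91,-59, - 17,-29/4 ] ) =[ - 59,-47,-24,-17, - 29/4, 62.86,87,91, 94]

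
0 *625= 0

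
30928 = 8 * 3866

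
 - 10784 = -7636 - 3148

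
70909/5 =70909/5=14181.80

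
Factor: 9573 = 3^1*3191^1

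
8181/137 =59 + 98/137  =  59.72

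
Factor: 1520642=2^1 * 760321^1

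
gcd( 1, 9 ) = 1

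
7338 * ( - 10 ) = -73380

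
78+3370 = 3448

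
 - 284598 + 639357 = 354759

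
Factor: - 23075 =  - 5^2 * 13^1 * 71^1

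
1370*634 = 868580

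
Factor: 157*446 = 70022 = 2^1*157^1*223^1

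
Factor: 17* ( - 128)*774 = -2^8*3^2*17^1*43^1 = - 1684224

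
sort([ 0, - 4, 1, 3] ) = [ - 4,0 , 1, 3] 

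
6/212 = 3/106 = 0.03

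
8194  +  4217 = 12411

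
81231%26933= 432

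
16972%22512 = 16972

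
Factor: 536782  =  2^1*59^1*4549^1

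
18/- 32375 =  - 18/32375 = - 0.00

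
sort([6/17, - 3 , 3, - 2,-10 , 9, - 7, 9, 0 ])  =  [ - 10, - 7, -3 , - 2, 0, 6/17,  3, 9 , 9]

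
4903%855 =628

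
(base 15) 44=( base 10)64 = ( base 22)2k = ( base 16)40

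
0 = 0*564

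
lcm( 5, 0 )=0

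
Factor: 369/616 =2^(-3)*3^2* 7^(-1 )*11^(- 1 )*41^1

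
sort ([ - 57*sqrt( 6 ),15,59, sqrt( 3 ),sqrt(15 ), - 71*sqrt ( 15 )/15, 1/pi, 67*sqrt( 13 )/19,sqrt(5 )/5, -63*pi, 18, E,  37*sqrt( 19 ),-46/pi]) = [ - 63 * pi,-57* sqrt(6), - 71*sqrt (15 ) /15, - 46/pi, 1/pi, sqrt( 5 ) /5,sqrt(3 ), E, sqrt( 15 ),67*sqrt( 13 ) /19, 15,18, 59,37*sqrt( 19 )] 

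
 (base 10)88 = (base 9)107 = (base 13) 6A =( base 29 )31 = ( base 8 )130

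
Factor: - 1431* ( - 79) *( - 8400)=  - 949611600 = - 2^4* 3^4 * 5^2 * 7^1*53^1* 79^1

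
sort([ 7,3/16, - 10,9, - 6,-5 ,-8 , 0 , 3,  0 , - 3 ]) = [-10, - 8, - 6, - 5, - 3,  0,0,3/16,3, 7, 9 ] 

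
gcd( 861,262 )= 1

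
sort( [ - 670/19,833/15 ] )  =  [ - 670/19, 833/15]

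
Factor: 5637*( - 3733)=-21042921  =  - 3^1*1879^1*3733^1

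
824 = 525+299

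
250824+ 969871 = 1220695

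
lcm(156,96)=1248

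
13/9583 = 13/9583 = 0.00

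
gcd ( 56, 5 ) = 1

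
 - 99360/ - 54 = 1840/1 = 1840.00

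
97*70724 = 6860228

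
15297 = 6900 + 8397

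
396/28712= 99/7178 = 0.01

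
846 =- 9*( - 94)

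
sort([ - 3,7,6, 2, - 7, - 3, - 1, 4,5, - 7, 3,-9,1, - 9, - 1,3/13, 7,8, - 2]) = [ - 9, - 9, - 7, - 7 ,  -  3, - 3,-2, - 1, - 1,3/13, 1,2, 3,  4,5,6, 7,7, 8]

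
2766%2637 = 129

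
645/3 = 215=215.00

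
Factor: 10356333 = 3^1*13^1 * 265547^1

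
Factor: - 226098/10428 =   -  477/22 = -2^(-1 ) *3^2*11^(  -  1)*53^1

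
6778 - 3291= 3487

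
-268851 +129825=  - 139026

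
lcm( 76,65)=4940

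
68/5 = 13 + 3/5  =  13.60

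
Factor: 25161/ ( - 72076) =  - 2^ (-2 )*3^1 *37^ (  -  1)*487^(  -  1)*8387^1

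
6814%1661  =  170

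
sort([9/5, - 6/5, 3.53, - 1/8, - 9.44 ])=[ - 9.44  , - 6/5, - 1/8  ,  9/5, 3.53] 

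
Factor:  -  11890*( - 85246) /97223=144796420/13889= 2^2*5^1*17^( - 1)*19^( - 1)*29^1*41^1 * 43^ ( - 1 )*6089^1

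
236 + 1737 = 1973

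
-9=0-9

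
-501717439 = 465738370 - 967455809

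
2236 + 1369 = 3605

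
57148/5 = 57148/5 = 11429.60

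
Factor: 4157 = 4157^1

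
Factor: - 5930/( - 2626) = 5^1*13^( - 1)*101^( - 1)*593^1 = 2965/1313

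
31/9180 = 31/9180 = 0.00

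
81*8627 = 698787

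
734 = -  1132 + 1866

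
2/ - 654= - 1 + 326/327 = -0.00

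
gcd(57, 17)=1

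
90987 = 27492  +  63495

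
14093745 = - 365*( - 38613 ) 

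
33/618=11/206 = 0.05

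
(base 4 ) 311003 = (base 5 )102040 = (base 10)3395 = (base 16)D43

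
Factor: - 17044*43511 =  - 741601484 = -  2^2*13^1*3347^1 * 4261^1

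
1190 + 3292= 4482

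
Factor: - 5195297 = - 1571^1*3307^1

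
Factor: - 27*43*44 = -51084 = - 2^2*3^3*11^1*43^1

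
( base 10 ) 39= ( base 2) 100111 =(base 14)2b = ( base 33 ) 16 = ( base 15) 29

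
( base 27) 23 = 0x39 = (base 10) 57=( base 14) 41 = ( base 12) 49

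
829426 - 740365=89061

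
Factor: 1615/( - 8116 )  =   - 2^( - 2 )*5^1*17^1*19^1*2029^( - 1 ) 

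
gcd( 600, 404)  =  4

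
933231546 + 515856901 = 1449088447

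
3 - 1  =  2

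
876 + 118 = 994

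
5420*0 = 0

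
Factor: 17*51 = 867= 3^1*17^2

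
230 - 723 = - 493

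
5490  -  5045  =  445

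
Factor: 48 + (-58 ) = -2^1*5^1  =  -10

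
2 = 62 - 60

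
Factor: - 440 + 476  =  2^2*3^2= 36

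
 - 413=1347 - 1760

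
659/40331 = 659/40331=0.02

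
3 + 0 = 3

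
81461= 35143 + 46318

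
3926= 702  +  3224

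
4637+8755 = 13392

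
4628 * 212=981136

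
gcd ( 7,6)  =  1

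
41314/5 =41314/5 = 8262.80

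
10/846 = 5/423 = 0.01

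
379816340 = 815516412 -435700072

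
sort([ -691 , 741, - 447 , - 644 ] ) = [ - 691, - 644, -447,741]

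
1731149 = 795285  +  935864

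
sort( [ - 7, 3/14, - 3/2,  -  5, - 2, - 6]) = [ - 7, - 6, - 5, - 2,  -  3/2, 3/14]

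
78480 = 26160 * 3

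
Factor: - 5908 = - 2^2*7^1*  211^1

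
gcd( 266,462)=14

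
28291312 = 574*49288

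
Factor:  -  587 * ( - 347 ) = 347^1*587^1 = 203689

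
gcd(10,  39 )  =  1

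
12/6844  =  3/1711 = 0.00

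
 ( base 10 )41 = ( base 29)1c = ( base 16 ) 29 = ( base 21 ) 1K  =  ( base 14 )2d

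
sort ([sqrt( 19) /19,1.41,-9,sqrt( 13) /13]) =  [ - 9, sqrt(19 ) /19,sqrt ( 13)/13,1.41 ]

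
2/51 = 2/51 = 0.04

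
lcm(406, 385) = 22330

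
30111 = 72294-42183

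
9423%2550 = 1773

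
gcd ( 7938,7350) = 294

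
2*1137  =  2274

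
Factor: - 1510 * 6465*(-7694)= 75109982100 = 2^2 * 3^1*5^2*151^1 *431^1*3847^1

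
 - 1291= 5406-6697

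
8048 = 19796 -11748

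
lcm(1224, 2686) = 96696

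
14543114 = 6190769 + 8352345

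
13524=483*28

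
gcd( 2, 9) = 1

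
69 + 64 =133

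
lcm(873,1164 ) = 3492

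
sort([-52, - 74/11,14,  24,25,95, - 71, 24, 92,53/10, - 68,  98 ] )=[ - 71,- 68,-52, - 74/11,53/10, 14,  24, 24,25, 92,95,98]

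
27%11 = 5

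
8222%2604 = 410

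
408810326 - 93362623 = 315447703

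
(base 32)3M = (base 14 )86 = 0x76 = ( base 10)118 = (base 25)4i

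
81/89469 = 9/9941 = 0.00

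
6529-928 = 5601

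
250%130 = 120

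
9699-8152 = 1547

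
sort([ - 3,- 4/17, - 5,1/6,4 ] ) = [  -  5,-3, -4/17,1/6, 4]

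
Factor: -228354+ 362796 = 2^1*3^2*7^1*11^1* 97^1 = 134442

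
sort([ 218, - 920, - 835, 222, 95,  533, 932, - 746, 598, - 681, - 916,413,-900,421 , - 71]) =[ - 920, - 916, - 900, - 835, - 746 , - 681, - 71, 95 , 218, 222, 413, 421, 533,598, 932]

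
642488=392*1639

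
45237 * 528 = 23885136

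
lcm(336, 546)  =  4368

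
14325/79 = 14325/79 =181.33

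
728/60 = 182/15 = 12.13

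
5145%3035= 2110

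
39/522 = 13/174 =0.07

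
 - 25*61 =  - 1525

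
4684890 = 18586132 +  - 13901242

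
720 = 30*24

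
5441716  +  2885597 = 8327313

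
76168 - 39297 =36871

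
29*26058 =755682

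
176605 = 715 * 247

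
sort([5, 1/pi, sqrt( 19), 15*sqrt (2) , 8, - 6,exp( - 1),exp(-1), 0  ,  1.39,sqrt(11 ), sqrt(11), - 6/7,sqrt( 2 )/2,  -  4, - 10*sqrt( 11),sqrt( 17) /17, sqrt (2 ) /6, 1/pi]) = [  -  10*sqrt(11),-6 ,- 4,- 6/7, 0,sqrt(2) /6, sqrt(17) /17,  1/pi,1/pi, exp( - 1 ),exp(  -  1 ) , sqrt( 2) /2 , 1.39, sqrt(11),sqrt(11), sqrt(19 ) , 5, 8,15*sqrt(2) ] 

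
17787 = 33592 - 15805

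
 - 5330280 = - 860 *6198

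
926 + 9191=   10117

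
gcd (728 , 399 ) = 7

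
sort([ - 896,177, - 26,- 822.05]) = [ - 896, - 822.05, - 26 , 177 ]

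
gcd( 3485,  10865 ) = 205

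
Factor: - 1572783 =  - 3^1*524261^1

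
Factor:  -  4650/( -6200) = 3/4 = 2^( -2 )*3^1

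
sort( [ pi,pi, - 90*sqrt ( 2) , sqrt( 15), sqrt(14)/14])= [ - 90*sqrt( 2 ),sqrt ( 14)/14  ,  pi,pi,sqrt( 15)]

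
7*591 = 4137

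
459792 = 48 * 9579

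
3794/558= 1897/279  =  6.80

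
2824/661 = 4+180/661 = 4.27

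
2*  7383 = 14766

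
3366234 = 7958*423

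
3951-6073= -2122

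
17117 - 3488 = 13629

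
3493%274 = 205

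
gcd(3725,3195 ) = 5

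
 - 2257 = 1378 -3635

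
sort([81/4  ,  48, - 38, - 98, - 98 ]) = [ - 98, - 98, - 38,81/4 , 48 ]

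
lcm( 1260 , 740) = 46620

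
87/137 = 87/137  =  0.64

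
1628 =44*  37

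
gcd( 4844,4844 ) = 4844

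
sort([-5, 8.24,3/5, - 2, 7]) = [-5, - 2, 3/5, 7, 8.24] 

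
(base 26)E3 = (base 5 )2432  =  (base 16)16f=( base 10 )367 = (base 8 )557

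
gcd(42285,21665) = 5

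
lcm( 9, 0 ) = 0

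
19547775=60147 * 325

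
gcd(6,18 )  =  6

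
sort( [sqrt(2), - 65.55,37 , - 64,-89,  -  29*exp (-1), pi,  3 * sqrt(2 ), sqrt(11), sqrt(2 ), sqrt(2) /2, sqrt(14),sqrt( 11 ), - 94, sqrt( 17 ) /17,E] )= [ - 94, - 89, - 65.55,-64,-29*exp( - 1 ), sqrt(17)/17,  sqrt( 2 ) /2,sqrt(2), sqrt( 2), E, pi, sqrt( 11), sqrt(11), sqrt(14),  3*sqrt( 2),37] 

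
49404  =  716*69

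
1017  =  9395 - 8378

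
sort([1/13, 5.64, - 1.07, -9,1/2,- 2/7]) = [-9,-1.07, - 2/7,1/13,  1/2,5.64]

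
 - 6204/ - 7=886 + 2/7=886.29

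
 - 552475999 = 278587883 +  - 831063882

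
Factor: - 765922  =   - 2^1*382961^1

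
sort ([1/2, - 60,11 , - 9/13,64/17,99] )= [ - 60,-9/13,1/2,64/17 , 11 , 99]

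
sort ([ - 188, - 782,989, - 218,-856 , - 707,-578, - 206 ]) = [ - 856, - 782,  -  707, - 578, - 218, - 206, - 188,989 ]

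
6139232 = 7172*856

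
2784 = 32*87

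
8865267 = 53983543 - 45118276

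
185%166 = 19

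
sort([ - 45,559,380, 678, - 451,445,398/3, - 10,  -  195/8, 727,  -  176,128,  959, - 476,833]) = [ -476, - 451, - 176, - 45, - 195/8,  -  10, 128,398/3, 380,445, 559, 678,727,833,959 ]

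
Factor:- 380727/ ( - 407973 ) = 531/569=3^2*59^1*569^( -1 ) 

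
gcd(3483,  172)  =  43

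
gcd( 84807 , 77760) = 243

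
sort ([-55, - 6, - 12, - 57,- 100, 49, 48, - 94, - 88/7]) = [ -100, - 94, - 57, - 55,-88/7,  -  12, - 6, 48,49]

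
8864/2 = 4432 =4432.00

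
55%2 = 1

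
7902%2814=2274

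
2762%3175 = 2762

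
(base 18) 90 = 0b10100010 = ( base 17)99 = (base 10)162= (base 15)ac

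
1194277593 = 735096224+459181369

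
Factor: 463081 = 571^1 * 811^1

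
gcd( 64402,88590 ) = 2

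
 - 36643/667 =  - 36643/667=-  54.94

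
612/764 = 153/191= 0.80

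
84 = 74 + 10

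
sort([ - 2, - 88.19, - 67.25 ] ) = [ - 88.19, - 67.25,-2 ] 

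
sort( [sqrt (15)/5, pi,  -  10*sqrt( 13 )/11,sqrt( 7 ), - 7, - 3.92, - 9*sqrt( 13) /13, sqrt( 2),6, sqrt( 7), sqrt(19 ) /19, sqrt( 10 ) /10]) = [ - 7, - 3.92, - 10*sqrt( 13)/11, - 9*sqrt( 13)/13, sqrt( 19)/19, sqrt(10 )/10, sqrt(15 )/5, sqrt(2 ),sqrt( 7), sqrt ( 7), pi,6]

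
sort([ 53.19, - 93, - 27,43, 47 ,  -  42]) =[ - 93, - 42 , - 27, 43, 47,53.19 ] 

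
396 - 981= - 585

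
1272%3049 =1272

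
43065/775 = 8613/155   =  55.57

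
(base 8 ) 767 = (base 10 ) 503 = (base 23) LK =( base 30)gn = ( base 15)238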